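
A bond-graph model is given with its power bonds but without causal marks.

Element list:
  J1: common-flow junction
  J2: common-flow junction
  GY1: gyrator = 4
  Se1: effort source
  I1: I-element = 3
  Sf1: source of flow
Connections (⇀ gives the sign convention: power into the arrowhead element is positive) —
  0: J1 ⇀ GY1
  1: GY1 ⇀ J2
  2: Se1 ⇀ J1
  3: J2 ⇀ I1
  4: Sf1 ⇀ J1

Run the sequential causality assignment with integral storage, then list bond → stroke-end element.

β2 stroke at J1  (Se1 (Se) sets effort on bond)
β4 stroke at Sf1  (Sf1 fixes flow; stroke at Sf1)
β0 stroke at J1  (J1: bond 4 brought flow, rest push out)
β1 stroke at J2  (GY1: gyrator matches bond 0)
β3 stroke at I1  (only one flow-in slot at J2)

β0 stroke→J1
β1 stroke→J2
β2 stroke→J1
β3 stroke→I1
β4 stroke→Sf1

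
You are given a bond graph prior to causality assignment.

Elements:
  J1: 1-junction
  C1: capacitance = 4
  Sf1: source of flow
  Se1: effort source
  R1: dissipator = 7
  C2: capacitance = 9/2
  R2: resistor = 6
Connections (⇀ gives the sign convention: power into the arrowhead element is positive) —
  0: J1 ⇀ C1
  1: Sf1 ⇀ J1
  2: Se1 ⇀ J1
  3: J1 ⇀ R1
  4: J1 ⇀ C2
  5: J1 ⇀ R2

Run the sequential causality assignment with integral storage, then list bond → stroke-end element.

β1 stroke at Sf1  (Sf1 fixes flow; stroke at Sf1)
β2 stroke at J1  (source Se1 imposes e)
β0 stroke at J1  (J1 flow already set via bond 1)
β3 stroke at J1  (1-jn J1 has f-setter on 1)
β4 stroke at J1  (1-jn J1 has f-setter on 1)
β5 stroke at J1  (J1 flow already set via bond 1)

b0 stroke at J1
b1 stroke at Sf1
b2 stroke at J1
b3 stroke at J1
b4 stroke at J1
b5 stroke at J1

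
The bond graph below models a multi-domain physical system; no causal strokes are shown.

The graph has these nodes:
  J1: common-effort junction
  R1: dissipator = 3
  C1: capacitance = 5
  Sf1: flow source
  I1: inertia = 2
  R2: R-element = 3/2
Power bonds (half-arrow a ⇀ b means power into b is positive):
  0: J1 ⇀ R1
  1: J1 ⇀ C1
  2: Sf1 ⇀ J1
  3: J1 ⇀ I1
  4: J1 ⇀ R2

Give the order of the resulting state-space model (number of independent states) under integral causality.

#2 stroke at Sf1  (Sf1 (Sf) sets flow on bond)
#1 stroke at J1  (C1 integral (e out))
#0 stroke at R1  (common-e at J1 fixed by 1)
#3 stroke at I1  (0-jn J1 has e-setter on 1)
#4 stroke at R2  (J1 effort already set via bond 1)

2  (C1, I1 all integral)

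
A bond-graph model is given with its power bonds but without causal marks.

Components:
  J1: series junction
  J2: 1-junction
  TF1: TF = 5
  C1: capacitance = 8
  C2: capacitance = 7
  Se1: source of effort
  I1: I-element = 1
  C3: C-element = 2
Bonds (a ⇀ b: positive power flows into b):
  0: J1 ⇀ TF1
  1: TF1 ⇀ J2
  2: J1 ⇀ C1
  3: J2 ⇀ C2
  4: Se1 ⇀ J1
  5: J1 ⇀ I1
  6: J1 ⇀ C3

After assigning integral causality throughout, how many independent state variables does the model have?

4  (C1, C2, C3, I1 all integral)

β4 |J1  (Se1: effort source, stroke at far end)
β2 |J1  (prefer integral on C1)
β3 |J2  (C2 integral (e out))
β1 |TF1  (closing 1-jn rule on J2)
β0 |J1  (TF1: transformer flips bond 1)
β5 |I1  (I1 integral (f out))
β6 |J1  (J1: bond 5 brought flow, rest push out)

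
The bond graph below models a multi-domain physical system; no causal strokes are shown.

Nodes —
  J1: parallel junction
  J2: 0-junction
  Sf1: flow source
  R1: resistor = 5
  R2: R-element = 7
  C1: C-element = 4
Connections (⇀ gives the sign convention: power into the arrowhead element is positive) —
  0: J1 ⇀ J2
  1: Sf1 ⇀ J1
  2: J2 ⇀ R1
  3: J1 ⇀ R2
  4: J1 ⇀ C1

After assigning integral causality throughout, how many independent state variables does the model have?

b1 stroke at Sf1  (source Sf1 imposes f)
b4 stroke at J1  (C1: C, integral causality)
b0 stroke at J2  (J1 effort already set via bond 4)
b3 stroke at R2  (J1 effort already set via bond 4)
b2 stroke at R1  (J2: bond 0 brought effort, rest push out)

1  (C1 all integral)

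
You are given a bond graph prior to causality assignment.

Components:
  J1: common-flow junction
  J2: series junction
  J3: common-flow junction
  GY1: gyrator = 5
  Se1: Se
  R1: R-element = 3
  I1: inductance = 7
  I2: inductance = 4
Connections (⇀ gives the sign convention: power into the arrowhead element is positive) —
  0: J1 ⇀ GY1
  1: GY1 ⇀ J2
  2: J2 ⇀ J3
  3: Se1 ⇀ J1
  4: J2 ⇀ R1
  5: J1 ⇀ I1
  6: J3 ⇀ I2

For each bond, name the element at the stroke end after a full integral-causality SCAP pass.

b0 stroke→J1
b1 stroke→J2
b2 stroke→J3
b3 stroke→J1
b4 stroke→J2
b5 stroke→I1
b6 stroke→I2

bond 3 |J1  (Se1: effort source, stroke at far end)
bond 5 |I1  (I1: I, integral causality)
bond 0 |J1  (J1 flow already set via bond 5)
bond 1 |J2  (GY1: gyrator matches bond 0)
bond 6 |I2  (I2 integral (f out))
bond 2 |J3  (common-f at J3 fixed by 6)
bond 4 |J2  (common-f at J2 fixed by 2)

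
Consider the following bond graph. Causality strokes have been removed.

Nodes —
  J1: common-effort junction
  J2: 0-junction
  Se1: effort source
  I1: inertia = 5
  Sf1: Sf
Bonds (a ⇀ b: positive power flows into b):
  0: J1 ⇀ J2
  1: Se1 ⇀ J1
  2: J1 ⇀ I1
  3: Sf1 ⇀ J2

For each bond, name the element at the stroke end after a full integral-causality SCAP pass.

bond 0 stroke→J2
bond 1 stroke→J1
bond 2 stroke→I1
bond 3 stroke→Sf1

b1 |J1  (Se1 fixes effort; stroke away)
b3 |Sf1  (source Sf1 imposes f)
b0 |J2  (0-jn J1 has e-setter on 1)
b2 |I1  (0-jn J1 has e-setter on 1)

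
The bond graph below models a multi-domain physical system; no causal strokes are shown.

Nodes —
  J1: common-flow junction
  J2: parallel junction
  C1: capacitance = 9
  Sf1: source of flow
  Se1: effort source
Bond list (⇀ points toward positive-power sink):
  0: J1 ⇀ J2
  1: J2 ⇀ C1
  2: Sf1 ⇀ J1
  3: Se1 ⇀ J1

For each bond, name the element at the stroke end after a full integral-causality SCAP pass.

β0 stroke at J1
β1 stroke at J2
β2 stroke at Sf1
β3 stroke at J1

#2 →Sf1  (Sf1 fixes flow; stroke at Sf1)
#3 →J1  (source Se1 imposes e)
#0 →J1  (1-jn J1 has f-setter on 2)
#1 →J2  (J2: last free bond brings effort in)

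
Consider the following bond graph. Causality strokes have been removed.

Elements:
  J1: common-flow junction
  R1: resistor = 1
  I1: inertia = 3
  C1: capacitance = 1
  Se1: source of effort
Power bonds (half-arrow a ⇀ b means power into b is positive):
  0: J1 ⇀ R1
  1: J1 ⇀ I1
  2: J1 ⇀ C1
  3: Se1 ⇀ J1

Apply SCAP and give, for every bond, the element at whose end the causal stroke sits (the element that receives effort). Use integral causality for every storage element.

b3 |J1  (Se1 (Se) sets effort on bond)
b1 |I1  (I1 integral (f out))
b0 |J1  (common-f at J1 fixed by 1)
b2 |J1  (J1 flow already set via bond 1)

b0 |J1
b1 |I1
b2 |J1
b3 |J1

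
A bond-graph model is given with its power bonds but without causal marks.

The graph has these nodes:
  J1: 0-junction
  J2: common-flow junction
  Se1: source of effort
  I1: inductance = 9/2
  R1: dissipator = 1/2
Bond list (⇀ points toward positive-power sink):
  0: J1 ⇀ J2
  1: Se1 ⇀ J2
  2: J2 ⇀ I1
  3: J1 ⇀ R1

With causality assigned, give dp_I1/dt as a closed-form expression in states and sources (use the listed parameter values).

bond 1 |J2  (Se1: effort source, stroke at far end)
bond 2 |I1  (I1 outputs flow p/I1)
bond 0 |J2  (common-f at J2 fixed by 2)
bond 3 |J1  (closing 0-jn rule on J1)

dp_I1/dt = E_Se1 - p_I1/9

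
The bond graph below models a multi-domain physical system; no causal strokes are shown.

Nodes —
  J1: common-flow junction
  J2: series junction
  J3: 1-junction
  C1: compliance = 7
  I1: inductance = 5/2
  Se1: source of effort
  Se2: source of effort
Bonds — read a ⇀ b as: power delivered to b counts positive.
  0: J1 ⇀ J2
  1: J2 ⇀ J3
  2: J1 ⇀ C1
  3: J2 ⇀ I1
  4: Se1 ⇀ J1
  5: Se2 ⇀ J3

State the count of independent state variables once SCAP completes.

2  (C1, I1 all integral)

#4 stroke at J1  (source Se1 imposes e)
#5 stroke at J3  (Se2 (Se) sets effort on bond)
#1 stroke at J2  (J3 needs exactly one f-in)
#2 stroke at J1  (C1: C, integral causality)
#0 stroke at J2  (J1 needs exactly one f-in)
#3 stroke at I1  (J2: last free bond brings flow in)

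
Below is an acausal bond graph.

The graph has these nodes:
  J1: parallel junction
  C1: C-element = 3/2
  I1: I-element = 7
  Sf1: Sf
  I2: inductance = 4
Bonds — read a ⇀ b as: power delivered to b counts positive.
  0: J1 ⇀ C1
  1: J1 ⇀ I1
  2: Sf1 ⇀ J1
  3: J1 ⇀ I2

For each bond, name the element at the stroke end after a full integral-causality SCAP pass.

b2 stroke at Sf1  (source Sf1 imposes f)
b0 stroke at J1  (prefer integral on C1)
b1 stroke at I1  (0-jn J1 has e-setter on 0)
b3 stroke at I2  (J1 effort already set via bond 0)

#0 →J1
#1 →I1
#2 →Sf1
#3 →I2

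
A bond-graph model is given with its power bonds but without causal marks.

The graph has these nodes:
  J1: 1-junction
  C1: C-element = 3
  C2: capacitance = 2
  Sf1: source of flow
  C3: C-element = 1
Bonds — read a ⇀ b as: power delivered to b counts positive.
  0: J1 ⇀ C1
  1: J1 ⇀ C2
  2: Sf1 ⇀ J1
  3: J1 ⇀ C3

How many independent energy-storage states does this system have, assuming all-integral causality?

bond 2 →Sf1  (Sf1 (Sf) sets flow on bond)
bond 0 →J1  (J1 flow already set via bond 2)
bond 1 →J1  (J1 flow already set via bond 2)
bond 3 →J1  (1-jn J1 has f-setter on 2)

3  (C1, C2, C3 all integral)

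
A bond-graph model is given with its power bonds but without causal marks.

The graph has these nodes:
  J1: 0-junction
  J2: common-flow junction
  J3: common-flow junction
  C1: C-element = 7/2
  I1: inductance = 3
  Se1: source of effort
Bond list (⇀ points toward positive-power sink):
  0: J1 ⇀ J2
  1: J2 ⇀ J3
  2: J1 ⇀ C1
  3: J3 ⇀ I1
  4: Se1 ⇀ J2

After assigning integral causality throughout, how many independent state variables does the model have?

#4 →J2  (Se1: effort source, stroke at far end)
#2 →J1  (prefer integral on C1)
#0 →J2  (common-e at J1 fixed by 2)
#1 →J3  (J2: last free bond brings flow in)
#3 →I1  (J3: last free bond brings flow in)

2  (C1, I1 all integral)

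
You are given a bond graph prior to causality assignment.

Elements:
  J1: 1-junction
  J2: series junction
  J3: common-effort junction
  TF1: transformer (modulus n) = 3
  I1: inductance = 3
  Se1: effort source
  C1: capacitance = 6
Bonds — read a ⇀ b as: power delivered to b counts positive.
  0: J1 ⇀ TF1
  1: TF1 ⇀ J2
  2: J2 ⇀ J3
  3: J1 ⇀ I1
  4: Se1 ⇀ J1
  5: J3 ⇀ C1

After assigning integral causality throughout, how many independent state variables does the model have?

b4 |J1  (source Se1 imposes e)
b3 |I1  (I1 outputs flow p/I1)
b0 |J1  (J1 flow already set via bond 3)
b1 |TF1  (through TF1, causality passes straight; one stroke at TF1)
b2 |J2  (common-f at J2 fixed by 1)
b5 |J3  (only one effort-in slot at J3)

2  (C1, I1 all integral)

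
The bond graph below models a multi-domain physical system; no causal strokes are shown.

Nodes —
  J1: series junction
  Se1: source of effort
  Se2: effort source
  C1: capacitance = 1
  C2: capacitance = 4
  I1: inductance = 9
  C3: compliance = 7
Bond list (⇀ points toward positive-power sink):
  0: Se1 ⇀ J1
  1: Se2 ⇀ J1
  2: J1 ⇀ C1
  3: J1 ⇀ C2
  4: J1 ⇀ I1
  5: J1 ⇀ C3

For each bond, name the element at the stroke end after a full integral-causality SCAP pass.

b0 stroke at J1  (Se1: effort source, stroke at far end)
b1 stroke at J1  (Se2: effort source, stroke at far end)
b2 stroke at J1  (prefer integral on C1)
b3 stroke at J1  (C2 integral (e out))
b4 stroke at I1  (I1 integral (f out))
b5 stroke at J1  (1-jn J1 has f-setter on 4)

b0 →J1
b1 →J1
b2 →J1
b3 →J1
b4 →I1
b5 →J1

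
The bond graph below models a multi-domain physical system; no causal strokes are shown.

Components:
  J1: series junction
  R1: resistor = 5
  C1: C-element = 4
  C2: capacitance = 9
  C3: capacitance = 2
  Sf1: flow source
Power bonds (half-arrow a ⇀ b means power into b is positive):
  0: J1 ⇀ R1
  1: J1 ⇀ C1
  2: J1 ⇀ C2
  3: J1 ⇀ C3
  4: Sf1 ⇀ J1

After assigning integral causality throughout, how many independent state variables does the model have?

3  (C1, C2, C3 all integral)

#4 stroke→Sf1  (source Sf1 imposes f)
#0 stroke→J1  (common-f at J1 fixed by 4)
#1 stroke→J1  (J1 flow already set via bond 4)
#2 stroke→J1  (1-jn J1 has f-setter on 4)
#3 stroke→J1  (1-jn J1 has f-setter on 4)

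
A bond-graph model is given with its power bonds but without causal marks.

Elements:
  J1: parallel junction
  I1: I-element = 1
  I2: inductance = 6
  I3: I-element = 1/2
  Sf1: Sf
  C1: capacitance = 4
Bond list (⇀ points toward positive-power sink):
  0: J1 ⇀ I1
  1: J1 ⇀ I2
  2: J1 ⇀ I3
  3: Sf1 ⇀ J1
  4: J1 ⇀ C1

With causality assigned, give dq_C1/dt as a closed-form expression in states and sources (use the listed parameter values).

#3 →Sf1  (Sf1 (Sf) sets flow on bond)
#0 →I1  (I1: I, integral causality)
#1 →I2  (I2: I, integral causality)
#2 →I3  (I3 outputs flow p/I3)
#4 →J1  (J1 needs exactly one e-in)

dq_C1/dt = F_Sf1 - p_I1 - p_I2/6 - 2*p_I3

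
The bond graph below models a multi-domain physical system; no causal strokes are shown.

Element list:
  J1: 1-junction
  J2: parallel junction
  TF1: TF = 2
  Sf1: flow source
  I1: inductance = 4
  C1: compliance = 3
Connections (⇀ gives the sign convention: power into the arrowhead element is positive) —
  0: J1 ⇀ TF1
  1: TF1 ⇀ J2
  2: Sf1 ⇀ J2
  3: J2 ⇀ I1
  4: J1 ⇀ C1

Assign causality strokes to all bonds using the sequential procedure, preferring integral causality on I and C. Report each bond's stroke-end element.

b2 stroke at Sf1  (Sf1 fixes flow; stroke at Sf1)
b3 stroke at I1  (I1 integral (f out))
b1 stroke at J2  (J2: last free bond brings effort in)
b0 stroke at TF1  (TF TF1: opposite of bond 1)
b4 stroke at J1  (1-jn J1 has f-setter on 0)

bond 0 stroke at TF1
bond 1 stroke at J2
bond 2 stroke at Sf1
bond 3 stroke at I1
bond 4 stroke at J1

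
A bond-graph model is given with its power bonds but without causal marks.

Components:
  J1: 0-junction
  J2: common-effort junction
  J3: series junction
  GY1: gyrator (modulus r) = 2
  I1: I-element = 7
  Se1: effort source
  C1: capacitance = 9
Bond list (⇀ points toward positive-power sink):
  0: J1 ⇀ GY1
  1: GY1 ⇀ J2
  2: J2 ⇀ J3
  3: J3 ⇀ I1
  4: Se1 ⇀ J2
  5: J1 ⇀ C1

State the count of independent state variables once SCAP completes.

2  (C1, I1 all integral)

β4 →J2  (Se1: effort source, stroke at far end)
β1 →GY1  (J2 effort already set via bond 4)
β2 →J3  (common-e at J2 fixed by 4)
β3 →I1  (closing 1-jn rule on J3)
β0 →GY1  (GY GY1: same side as bond 1)
β5 →J1  (J1: last free bond brings effort in)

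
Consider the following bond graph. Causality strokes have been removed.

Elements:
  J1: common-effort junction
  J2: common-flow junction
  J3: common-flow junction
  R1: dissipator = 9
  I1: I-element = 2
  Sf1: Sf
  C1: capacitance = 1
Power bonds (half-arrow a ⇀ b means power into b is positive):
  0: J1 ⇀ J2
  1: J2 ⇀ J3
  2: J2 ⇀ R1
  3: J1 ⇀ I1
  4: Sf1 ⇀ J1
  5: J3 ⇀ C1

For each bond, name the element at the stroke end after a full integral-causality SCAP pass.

bond 0 stroke→J1
bond 1 stroke→J2
bond 2 stroke→J2
bond 3 stroke→I1
bond 4 stroke→Sf1
bond 5 stroke→J3

β4 |Sf1  (source Sf1 imposes f)
β3 |I1  (I1 outputs flow p/I1)
β0 |J1  (J1 needs exactly one e-in)
β1 |J2  (J2: bond 0 brought flow, rest push out)
β2 |J2  (J2 flow already set via bond 0)
β5 |J3  (J3 flow already set via bond 1)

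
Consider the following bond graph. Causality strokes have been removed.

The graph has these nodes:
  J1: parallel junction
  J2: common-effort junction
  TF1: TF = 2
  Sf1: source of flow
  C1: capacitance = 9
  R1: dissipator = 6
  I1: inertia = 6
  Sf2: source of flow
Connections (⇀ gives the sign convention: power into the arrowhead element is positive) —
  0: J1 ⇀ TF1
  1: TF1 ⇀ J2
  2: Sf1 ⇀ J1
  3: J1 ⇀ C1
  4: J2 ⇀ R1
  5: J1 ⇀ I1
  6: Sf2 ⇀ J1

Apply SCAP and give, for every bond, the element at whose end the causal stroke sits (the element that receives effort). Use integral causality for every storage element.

β0 →TF1
β1 →J2
β2 →Sf1
β3 →J1
β4 →R1
β5 →I1
β6 →Sf2

b2 stroke at Sf1  (Sf1 (Sf) sets flow on bond)
b6 stroke at Sf2  (source Sf2 imposes f)
b3 stroke at J1  (prefer integral on C1)
b0 stroke at TF1  (J1 effort already set via bond 3)
b5 stroke at I1  (J1: bond 3 brought effort, rest push out)
b1 stroke at J2  (TF1: transformer flips bond 0)
b4 stroke at R1  (common-e at J2 fixed by 1)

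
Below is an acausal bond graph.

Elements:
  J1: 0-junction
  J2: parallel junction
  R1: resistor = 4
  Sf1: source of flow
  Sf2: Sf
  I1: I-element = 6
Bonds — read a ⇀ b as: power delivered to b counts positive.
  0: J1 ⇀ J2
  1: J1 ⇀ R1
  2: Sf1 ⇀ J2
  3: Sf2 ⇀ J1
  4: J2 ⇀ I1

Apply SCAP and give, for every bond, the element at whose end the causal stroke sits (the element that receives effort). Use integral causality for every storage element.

bond 2 |Sf1  (Sf1: flow source, stroke at near end)
bond 3 |Sf2  (Sf2 fixes flow; stroke at Sf2)
bond 4 |I1  (I1: I, integral causality)
bond 0 |J2  (closing 0-jn rule on J2)
bond 1 |J1  (only one effort-in slot at J1)

b0 |J2
b1 |J1
b2 |Sf1
b3 |Sf2
b4 |I1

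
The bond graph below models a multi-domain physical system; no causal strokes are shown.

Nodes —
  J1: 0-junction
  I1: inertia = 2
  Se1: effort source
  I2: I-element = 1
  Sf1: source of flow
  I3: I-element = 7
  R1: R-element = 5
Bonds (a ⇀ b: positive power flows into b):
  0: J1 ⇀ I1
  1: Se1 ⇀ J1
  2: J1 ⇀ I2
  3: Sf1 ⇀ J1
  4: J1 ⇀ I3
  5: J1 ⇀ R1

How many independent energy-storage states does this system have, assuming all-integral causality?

bond 1 stroke→J1  (Se1: effort source, stroke at far end)
bond 3 stroke→Sf1  (Sf1: flow source, stroke at near end)
bond 0 stroke→I1  (common-e at J1 fixed by 1)
bond 2 stroke→I2  (0-jn J1 has e-setter on 1)
bond 4 stroke→I3  (J1: bond 1 brought effort, rest push out)
bond 5 stroke→R1  (common-e at J1 fixed by 1)

3  (I1, I2, I3 all integral)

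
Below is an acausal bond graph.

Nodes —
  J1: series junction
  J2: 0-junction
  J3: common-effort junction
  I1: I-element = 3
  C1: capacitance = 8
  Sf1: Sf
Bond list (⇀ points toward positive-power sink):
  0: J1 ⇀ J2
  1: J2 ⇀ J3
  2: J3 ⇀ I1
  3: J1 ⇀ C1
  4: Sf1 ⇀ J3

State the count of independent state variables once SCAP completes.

b4 stroke at Sf1  (Sf1 (Sf) sets flow on bond)
b2 stroke at I1  (prefer integral on I1)
b1 stroke at J3  (only one effort-in slot at J3)
b0 stroke at J2  (J2: last free bond brings effort in)
b3 stroke at J1  (J1 flow already set via bond 0)

2  (C1, I1 all integral)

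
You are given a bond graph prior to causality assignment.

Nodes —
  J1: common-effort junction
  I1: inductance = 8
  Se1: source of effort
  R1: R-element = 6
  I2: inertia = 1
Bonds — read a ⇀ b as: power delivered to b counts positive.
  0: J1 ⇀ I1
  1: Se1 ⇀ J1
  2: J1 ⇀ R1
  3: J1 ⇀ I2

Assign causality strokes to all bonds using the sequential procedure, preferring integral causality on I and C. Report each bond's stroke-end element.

#0 →I1
#1 →J1
#2 →R1
#3 →I2

#1 stroke→J1  (Se1 fixes effort; stroke away)
#0 stroke→I1  (0-jn J1 has e-setter on 1)
#2 stroke→R1  (0-jn J1 has e-setter on 1)
#3 stroke→I2  (common-e at J1 fixed by 1)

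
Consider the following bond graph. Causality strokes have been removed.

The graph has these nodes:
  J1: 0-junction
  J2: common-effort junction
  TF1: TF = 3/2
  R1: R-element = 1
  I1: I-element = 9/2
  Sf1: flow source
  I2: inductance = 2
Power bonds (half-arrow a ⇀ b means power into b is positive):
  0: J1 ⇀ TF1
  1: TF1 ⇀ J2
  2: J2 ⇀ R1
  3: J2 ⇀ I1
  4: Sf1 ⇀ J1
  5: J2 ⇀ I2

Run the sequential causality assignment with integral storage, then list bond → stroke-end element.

b4 stroke at Sf1  (source Sf1 imposes f)
b0 stroke at J1  (closing 0-jn rule on J1)
b1 stroke at TF1  (through TF1, causality passes straight; one stroke at TF1)
b3 stroke at I1  (I1 integral (f out))
b5 stroke at I2  (I2 outputs flow p/I2)
b2 stroke at J2  (closing 0-jn rule on J2)

bond 0 →J1
bond 1 →TF1
bond 2 →J2
bond 3 →I1
bond 4 →Sf1
bond 5 →I2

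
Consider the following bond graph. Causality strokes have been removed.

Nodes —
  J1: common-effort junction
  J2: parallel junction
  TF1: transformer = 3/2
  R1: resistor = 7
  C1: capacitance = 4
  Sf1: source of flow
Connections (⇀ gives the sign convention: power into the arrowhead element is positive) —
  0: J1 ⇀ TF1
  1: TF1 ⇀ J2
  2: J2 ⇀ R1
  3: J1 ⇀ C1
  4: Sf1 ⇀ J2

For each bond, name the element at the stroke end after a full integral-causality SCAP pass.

#4 stroke→Sf1  (Sf1: flow source, stroke at near end)
#3 stroke→J1  (prefer integral on C1)
#0 stroke→TF1  (common-e at J1 fixed by 3)
#1 stroke→J2  (TF1: transformer flips bond 0)
#2 stroke→R1  (J2: bond 1 brought effort, rest push out)

b0 →TF1
b1 →J2
b2 →R1
b3 →J1
b4 →Sf1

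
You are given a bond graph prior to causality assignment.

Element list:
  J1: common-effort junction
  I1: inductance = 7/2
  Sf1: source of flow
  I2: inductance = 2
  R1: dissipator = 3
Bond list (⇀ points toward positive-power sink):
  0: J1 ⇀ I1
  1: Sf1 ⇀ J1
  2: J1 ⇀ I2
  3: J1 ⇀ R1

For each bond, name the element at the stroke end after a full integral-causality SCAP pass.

β0 stroke at I1
β1 stroke at Sf1
β2 stroke at I2
β3 stroke at J1

#1 →Sf1  (Sf1 (Sf) sets flow on bond)
#0 →I1  (I1 outputs flow p/I1)
#2 →I2  (I2 integral (f out))
#3 →J1  (J1: last free bond brings effort in)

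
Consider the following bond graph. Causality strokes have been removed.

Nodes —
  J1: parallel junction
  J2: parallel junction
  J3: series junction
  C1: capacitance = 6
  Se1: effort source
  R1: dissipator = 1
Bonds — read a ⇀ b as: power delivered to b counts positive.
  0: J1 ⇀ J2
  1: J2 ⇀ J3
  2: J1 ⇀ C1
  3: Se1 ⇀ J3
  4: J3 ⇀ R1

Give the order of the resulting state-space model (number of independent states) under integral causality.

β3 stroke→J3  (Se1 (Se) sets effort on bond)
β2 stroke→J1  (C1 outputs effort q/C1)
β0 stroke→J2  (common-e at J1 fixed by 2)
β1 stroke→J3  (J2: bond 0 brought effort, rest push out)
β4 stroke→R1  (J3 needs exactly one f-in)

1  (C1 all integral)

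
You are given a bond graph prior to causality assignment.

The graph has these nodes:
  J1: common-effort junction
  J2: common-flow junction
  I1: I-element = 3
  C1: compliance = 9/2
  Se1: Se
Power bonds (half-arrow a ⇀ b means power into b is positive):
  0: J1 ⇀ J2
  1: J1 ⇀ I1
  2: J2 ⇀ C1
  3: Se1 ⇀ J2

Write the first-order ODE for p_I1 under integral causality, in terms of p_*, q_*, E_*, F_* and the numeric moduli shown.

dp_I1/dt = -E_Se1 + 2*q_C1/9

β3 →J2  (Se1 fixes effort; stroke away)
β1 →I1  (prefer integral on I1)
β0 →J1  (only one effort-in slot at J1)
β2 →J2  (J2: bond 0 brought flow, rest push out)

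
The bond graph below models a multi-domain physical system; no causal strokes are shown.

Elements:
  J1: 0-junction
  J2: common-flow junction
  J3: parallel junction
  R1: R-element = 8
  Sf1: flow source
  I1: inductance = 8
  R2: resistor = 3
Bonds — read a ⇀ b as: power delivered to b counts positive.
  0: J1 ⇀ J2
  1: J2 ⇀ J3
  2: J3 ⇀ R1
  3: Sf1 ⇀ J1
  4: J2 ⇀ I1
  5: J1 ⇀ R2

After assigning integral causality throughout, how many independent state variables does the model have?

1  (I1 all integral)

b3 stroke→Sf1  (Sf1: flow source, stroke at near end)
b4 stroke→I1  (I1: I, integral causality)
b0 stroke→J2  (J2: bond 4 brought flow, rest push out)
b1 stroke→J2  (J2: bond 4 brought flow, rest push out)
b2 stroke→J3  (closing 0-jn rule on J3)
b5 stroke→J1  (closing 0-jn rule on J1)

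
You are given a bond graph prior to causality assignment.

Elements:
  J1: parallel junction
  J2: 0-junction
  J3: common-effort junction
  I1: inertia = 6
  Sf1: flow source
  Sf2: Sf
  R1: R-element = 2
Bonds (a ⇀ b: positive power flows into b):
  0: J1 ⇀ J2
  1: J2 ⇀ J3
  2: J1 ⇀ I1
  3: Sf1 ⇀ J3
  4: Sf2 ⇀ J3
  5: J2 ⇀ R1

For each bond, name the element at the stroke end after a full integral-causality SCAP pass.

bond 3 →Sf1  (Sf1 fixes flow; stroke at Sf1)
bond 4 →Sf2  (source Sf2 imposes f)
bond 1 →J3  (J3 needs exactly one e-in)
bond 2 →I1  (I1 outputs flow p/I1)
bond 0 →J1  (J1: last free bond brings effort in)
bond 5 →J2  (J2 needs exactly one e-in)

β0 →J1
β1 →J3
β2 →I1
β3 →Sf1
β4 →Sf2
β5 →J2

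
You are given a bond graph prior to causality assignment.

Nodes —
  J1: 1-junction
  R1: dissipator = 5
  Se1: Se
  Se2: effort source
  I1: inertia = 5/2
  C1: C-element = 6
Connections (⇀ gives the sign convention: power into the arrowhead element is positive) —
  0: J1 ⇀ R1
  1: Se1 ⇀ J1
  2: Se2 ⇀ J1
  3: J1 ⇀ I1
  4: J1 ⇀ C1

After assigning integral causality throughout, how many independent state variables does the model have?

bond 1 stroke→J1  (Se1 fixes effort; stroke away)
bond 2 stroke→J1  (Se2: effort source, stroke at far end)
bond 3 stroke→I1  (I1: I, integral causality)
bond 0 stroke→J1  (J1: bond 3 brought flow, rest push out)
bond 4 stroke→J1  (J1 flow already set via bond 3)

2  (C1, I1 all integral)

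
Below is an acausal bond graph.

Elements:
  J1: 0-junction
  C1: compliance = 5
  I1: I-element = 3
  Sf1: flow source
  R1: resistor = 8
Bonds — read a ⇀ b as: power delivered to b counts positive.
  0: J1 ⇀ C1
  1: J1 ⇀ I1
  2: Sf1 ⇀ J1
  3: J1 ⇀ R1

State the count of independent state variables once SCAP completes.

2  (C1, I1 all integral)

β2 stroke at Sf1  (Sf1: flow source, stroke at near end)
β0 stroke at J1  (C1 integral (e out))
β1 stroke at I1  (J1 effort already set via bond 0)
β3 stroke at R1  (common-e at J1 fixed by 0)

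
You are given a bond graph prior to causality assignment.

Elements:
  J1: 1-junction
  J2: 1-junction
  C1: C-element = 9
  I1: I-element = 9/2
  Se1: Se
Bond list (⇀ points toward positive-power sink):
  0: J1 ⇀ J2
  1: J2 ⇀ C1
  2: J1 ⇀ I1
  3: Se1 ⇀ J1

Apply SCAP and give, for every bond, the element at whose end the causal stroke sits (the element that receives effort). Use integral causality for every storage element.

bond 3 |J1  (Se1 (Se) sets effort on bond)
bond 1 |J2  (C1 outputs effort q/C1)
bond 0 |J1  (J2 needs exactly one f-in)
bond 2 |I1  (only one flow-in slot at J1)

#0 stroke at J1
#1 stroke at J2
#2 stroke at I1
#3 stroke at J1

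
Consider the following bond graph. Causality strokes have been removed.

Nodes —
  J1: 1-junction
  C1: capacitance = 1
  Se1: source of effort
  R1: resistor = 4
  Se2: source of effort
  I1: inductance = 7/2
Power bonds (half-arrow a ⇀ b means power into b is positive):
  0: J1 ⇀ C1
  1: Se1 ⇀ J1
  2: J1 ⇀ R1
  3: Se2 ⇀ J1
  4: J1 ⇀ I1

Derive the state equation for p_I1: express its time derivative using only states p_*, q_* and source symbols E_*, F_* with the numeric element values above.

dp_I1/dt = E_Se1 + E_Se2 - 8*p_I1/7 - q_C1

b1 stroke→J1  (Se1: effort source, stroke at far end)
b3 stroke→J1  (source Se2 imposes e)
b0 stroke→J1  (C1 integral (e out))
b4 stroke→I1  (prefer integral on I1)
b2 stroke→J1  (1-jn J1 has f-setter on 4)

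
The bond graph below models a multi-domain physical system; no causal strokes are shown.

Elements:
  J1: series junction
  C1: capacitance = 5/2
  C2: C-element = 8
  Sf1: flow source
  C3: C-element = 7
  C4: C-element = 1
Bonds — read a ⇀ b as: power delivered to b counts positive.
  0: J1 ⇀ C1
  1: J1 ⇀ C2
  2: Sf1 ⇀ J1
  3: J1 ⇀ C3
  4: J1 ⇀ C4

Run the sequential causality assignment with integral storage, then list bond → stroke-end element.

#2 →Sf1  (Sf1 fixes flow; stroke at Sf1)
#0 →J1  (common-f at J1 fixed by 2)
#1 →J1  (1-jn J1 has f-setter on 2)
#3 →J1  (1-jn J1 has f-setter on 2)
#4 →J1  (J1: bond 2 brought flow, rest push out)

bond 0 |J1
bond 1 |J1
bond 2 |Sf1
bond 3 |J1
bond 4 |J1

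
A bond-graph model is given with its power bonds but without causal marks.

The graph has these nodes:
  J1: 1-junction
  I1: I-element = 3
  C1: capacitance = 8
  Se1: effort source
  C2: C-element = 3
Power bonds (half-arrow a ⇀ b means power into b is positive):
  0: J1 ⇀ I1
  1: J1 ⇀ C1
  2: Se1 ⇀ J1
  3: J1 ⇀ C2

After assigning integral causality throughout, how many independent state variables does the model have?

3  (C1, C2, I1 all integral)

b2 stroke→J1  (Se1 fixes effort; stroke away)
b0 stroke→I1  (I1 outputs flow p/I1)
b1 stroke→J1  (common-f at J1 fixed by 0)
b3 stroke→J1  (1-jn J1 has f-setter on 0)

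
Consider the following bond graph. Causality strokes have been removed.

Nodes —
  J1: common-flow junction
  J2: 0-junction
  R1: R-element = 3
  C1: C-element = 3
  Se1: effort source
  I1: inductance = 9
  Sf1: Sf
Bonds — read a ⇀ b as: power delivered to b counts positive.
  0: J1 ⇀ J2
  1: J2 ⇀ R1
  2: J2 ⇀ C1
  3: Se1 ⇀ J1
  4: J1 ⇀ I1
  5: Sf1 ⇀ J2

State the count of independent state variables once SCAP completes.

2  (C1, I1 all integral)

β3 |J1  (source Se1 imposes e)
β5 |Sf1  (source Sf1 imposes f)
β2 |J2  (C1 integral (e out))
β0 |J1  (J2: bond 2 brought effort, rest push out)
β1 |R1  (common-e at J2 fixed by 2)
β4 |I1  (J1: last free bond brings flow in)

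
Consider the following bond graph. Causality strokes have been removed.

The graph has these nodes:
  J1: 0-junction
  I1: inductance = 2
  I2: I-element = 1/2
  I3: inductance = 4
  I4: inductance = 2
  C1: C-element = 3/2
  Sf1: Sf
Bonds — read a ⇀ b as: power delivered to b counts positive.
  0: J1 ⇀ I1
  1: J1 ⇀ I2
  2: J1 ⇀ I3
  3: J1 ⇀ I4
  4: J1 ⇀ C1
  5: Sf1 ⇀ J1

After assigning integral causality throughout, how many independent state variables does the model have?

β5 stroke at Sf1  (Sf1 (Sf) sets flow on bond)
β0 stroke at I1  (prefer integral on I1)
β1 stroke at I2  (I2 outputs flow p/I2)
β2 stroke at I3  (prefer integral on I3)
β3 stroke at I4  (prefer integral on I4)
β4 stroke at J1  (J1 needs exactly one e-in)

5  (C1, I1, I2, I3, I4 all integral)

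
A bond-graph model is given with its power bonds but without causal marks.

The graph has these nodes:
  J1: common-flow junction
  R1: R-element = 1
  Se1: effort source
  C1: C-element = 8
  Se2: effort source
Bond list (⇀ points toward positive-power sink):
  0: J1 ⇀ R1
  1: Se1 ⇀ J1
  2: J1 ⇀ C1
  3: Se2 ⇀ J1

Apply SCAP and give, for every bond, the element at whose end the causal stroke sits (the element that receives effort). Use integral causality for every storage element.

β1 →J1  (Se1 fixes effort; stroke away)
β3 →J1  (Se2: effort source, stroke at far end)
β2 →J1  (C1 integral (e out))
β0 →R1  (only one flow-in slot at J1)

bond 0 →R1
bond 1 →J1
bond 2 →J1
bond 3 →J1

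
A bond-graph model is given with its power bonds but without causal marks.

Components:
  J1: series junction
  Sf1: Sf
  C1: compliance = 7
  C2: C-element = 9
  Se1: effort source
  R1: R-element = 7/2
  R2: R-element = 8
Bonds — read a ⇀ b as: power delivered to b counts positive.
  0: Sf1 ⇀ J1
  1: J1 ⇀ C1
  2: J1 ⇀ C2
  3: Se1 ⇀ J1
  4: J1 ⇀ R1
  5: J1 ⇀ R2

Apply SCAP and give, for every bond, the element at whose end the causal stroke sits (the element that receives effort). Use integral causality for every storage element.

#0 stroke at Sf1  (Sf1 (Sf) sets flow on bond)
#3 stroke at J1  (Se1: effort source, stroke at far end)
#1 stroke at J1  (J1: bond 0 brought flow, rest push out)
#2 stroke at J1  (J1 flow already set via bond 0)
#4 stroke at J1  (J1 flow already set via bond 0)
#5 stroke at J1  (common-f at J1 fixed by 0)

bond 0 →Sf1
bond 1 →J1
bond 2 →J1
bond 3 →J1
bond 4 →J1
bond 5 →J1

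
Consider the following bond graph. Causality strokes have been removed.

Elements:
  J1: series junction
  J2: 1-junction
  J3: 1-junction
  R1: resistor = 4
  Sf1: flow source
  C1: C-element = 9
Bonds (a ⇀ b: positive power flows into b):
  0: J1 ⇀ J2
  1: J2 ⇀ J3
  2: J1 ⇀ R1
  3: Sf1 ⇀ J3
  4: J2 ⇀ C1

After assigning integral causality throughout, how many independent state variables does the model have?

1  (C1 all integral)

bond 3 stroke→Sf1  (source Sf1 imposes f)
bond 1 stroke→J3  (1-jn J3 has f-setter on 3)
bond 0 stroke→J2  (common-f at J2 fixed by 1)
bond 4 stroke→J2  (J2: bond 1 brought flow, rest push out)
bond 2 stroke→J1  (J1 flow already set via bond 0)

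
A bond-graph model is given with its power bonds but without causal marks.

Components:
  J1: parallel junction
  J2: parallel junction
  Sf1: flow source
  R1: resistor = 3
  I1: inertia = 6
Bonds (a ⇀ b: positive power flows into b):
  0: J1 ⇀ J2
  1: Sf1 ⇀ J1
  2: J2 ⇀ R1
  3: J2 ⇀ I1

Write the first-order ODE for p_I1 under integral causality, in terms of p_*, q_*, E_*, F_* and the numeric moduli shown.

dp_I1/dt = 3*F_Sf1 - p_I1/2

#1 |Sf1  (Sf1 fixes flow; stroke at Sf1)
#0 |J1  (closing 0-jn rule on J1)
#3 |I1  (I1 integral (f out))
#2 |J2  (J2 needs exactly one e-in)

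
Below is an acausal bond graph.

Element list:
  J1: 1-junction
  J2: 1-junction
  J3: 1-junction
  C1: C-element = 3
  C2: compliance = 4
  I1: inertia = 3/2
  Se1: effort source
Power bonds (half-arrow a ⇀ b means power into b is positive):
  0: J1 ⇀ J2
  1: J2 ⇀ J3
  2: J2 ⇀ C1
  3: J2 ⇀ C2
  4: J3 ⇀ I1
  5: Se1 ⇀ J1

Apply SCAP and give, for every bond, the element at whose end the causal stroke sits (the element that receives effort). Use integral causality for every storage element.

β0 →J2
β1 →J3
β2 →J2
β3 →J2
β4 →I1
β5 →J1

#5 stroke→J1  (Se1 (Se) sets effort on bond)
#0 stroke→J2  (J1 needs exactly one f-in)
#2 stroke→J2  (C1 outputs effort q/C1)
#3 stroke→J2  (C2 outputs effort q/C2)
#1 stroke→J3  (only one flow-in slot at J2)
#4 stroke→I1  (J3: last free bond brings flow in)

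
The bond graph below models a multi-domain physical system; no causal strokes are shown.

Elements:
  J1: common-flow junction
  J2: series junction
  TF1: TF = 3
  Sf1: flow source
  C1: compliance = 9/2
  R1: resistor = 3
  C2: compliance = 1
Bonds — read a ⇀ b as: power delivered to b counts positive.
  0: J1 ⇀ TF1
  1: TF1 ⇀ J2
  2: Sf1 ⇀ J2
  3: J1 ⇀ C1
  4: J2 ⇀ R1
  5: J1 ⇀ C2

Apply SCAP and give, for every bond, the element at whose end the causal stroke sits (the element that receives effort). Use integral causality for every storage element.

#2 stroke at Sf1  (Sf1 (Sf) sets flow on bond)
#1 stroke at J2  (J2 flow already set via bond 2)
#4 stroke at J2  (1-jn J2 has f-setter on 2)
#0 stroke at TF1  (TF1: transformer flips bond 1)
#3 stroke at J1  (J1 flow already set via bond 0)
#5 stroke at J1  (1-jn J1 has f-setter on 0)

bond 0 stroke→TF1
bond 1 stroke→J2
bond 2 stroke→Sf1
bond 3 stroke→J1
bond 4 stroke→J2
bond 5 stroke→J1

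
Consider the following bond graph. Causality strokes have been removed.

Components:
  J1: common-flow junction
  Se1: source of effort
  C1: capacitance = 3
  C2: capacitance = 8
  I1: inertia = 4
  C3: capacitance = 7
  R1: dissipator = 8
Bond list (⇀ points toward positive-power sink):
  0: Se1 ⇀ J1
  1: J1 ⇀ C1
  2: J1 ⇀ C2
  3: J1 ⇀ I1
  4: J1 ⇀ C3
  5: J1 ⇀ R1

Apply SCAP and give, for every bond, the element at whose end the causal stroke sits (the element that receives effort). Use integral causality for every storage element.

b0 stroke→J1  (Se1 (Se) sets effort on bond)
b1 stroke→J1  (prefer integral on C1)
b2 stroke→J1  (C2 outputs effort q/C2)
b3 stroke→I1  (prefer integral on I1)
b4 stroke→J1  (common-f at J1 fixed by 3)
b5 stroke→J1  (J1: bond 3 brought flow, rest push out)

#0 stroke at J1
#1 stroke at J1
#2 stroke at J1
#3 stroke at I1
#4 stroke at J1
#5 stroke at J1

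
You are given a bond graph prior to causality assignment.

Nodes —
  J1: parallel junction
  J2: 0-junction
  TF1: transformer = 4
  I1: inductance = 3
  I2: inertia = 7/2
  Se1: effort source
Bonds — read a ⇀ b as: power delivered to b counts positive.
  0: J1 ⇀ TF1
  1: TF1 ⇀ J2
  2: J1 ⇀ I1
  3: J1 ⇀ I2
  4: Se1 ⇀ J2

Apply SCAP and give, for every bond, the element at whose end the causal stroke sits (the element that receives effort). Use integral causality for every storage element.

#4 →J2  (Se1 fixes effort; stroke away)
#1 →TF1  (J2 effort already set via bond 4)
#0 →J1  (TF1 one-in-one-out from 1)
#2 →I1  (J1 effort already set via bond 0)
#3 →I2  (0-jn J1 has e-setter on 0)

bond 0 stroke→J1
bond 1 stroke→TF1
bond 2 stroke→I1
bond 3 stroke→I2
bond 4 stroke→J2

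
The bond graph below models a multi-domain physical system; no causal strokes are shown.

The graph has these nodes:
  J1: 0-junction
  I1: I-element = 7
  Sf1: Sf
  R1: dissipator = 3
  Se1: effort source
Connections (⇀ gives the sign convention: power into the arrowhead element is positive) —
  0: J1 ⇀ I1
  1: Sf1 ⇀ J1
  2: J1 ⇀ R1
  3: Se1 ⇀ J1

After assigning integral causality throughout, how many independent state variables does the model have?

bond 1 →Sf1  (Sf1 fixes flow; stroke at Sf1)
bond 3 →J1  (Se1: effort source, stroke at far end)
bond 0 →I1  (J1: bond 3 brought effort, rest push out)
bond 2 →R1  (J1 effort already set via bond 3)

1  (I1 all integral)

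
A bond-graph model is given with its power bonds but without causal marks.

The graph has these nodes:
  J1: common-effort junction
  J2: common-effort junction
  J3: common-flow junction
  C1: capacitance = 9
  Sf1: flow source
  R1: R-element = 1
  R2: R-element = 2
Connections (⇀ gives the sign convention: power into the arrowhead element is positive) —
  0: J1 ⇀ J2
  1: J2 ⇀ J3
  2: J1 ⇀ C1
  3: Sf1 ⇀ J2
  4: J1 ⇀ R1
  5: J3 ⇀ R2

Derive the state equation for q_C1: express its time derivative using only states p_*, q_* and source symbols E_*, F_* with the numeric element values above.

dq_C1/dt = F_Sf1 - q_C1/6

#3 stroke at Sf1  (Sf1 (Sf) sets flow on bond)
#2 stroke at J1  (C1 outputs effort q/C1)
#0 stroke at J2  (common-e at J1 fixed by 2)
#4 stroke at R1  (J1 effort already set via bond 2)
#1 stroke at J3  (J2 effort already set via bond 0)
#5 stroke at R2  (closing 1-jn rule on J3)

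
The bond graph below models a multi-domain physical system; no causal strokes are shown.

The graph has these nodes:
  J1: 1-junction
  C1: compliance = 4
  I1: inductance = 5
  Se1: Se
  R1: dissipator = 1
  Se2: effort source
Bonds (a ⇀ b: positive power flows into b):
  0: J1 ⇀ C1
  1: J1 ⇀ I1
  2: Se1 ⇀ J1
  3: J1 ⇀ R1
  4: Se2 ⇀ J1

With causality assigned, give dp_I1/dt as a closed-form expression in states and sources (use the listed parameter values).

bond 2 →J1  (Se1 fixes effort; stroke away)
bond 4 →J1  (Se2: effort source, stroke at far end)
bond 0 →J1  (C1 outputs effort q/C1)
bond 1 →I1  (I1 integral (f out))
bond 3 →J1  (1-jn J1 has f-setter on 1)

dp_I1/dt = E_Se1 + E_Se2 - p_I1/5 - q_C1/4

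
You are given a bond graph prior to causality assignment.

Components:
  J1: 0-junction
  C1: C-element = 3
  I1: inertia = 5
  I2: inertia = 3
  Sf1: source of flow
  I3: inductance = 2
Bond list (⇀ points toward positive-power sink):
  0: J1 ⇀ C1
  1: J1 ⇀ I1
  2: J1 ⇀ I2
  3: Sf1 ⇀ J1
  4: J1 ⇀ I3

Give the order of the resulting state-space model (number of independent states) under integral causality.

4  (C1, I1, I2, I3 all integral)

b3 →Sf1  (Sf1 fixes flow; stroke at Sf1)
b0 →J1  (C1 integral (e out))
b1 →I1  (common-e at J1 fixed by 0)
b2 →I2  (0-jn J1 has e-setter on 0)
b4 →I3  (0-jn J1 has e-setter on 0)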